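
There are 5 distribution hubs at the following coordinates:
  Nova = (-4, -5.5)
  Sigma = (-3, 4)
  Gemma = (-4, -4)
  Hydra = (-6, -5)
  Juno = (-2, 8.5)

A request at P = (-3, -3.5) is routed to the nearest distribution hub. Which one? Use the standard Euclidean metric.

Gemma

Squared Euclidean distances:
d²(P, Nova) = 1 + 4 = 5
d²(P, Sigma) = 0 + 56.25 = 56.25
d²(P, Gemma) = 1 + 0.25 = 1.25
d²(P, Hydra) = 9 + 2.25 = 11.25
d²(P, Juno) = 1 + 144 = 145
Minimum is at Gemma.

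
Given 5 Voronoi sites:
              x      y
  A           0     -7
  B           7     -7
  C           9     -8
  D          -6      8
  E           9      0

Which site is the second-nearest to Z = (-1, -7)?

Squared Euclidean distances:
|ZA|² = (-1−0)² + (-7−(-7))² = 1 + 0 = 1
|ZB|² = (-1−7)² + (-7−(-7))² = 64 + 0 = 64
|ZC|² = (-1−9)² + (-7−(-8))² = 100 + 1 = 101
|ZD|² = (-1−(-6))² + (-7−8)² = 25 + 225 = 250
|ZE|² = (-1−9)² + (-7−0)² = 100 + 49 = 149
Sorted ascending: A, B, C, … — the second-nearest is B.

B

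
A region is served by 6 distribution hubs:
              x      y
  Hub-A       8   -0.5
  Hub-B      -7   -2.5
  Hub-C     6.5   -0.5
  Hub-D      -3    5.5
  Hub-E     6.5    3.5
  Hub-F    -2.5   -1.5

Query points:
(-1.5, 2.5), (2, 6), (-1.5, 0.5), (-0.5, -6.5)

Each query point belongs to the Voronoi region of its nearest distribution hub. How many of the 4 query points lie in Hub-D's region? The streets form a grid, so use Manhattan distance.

(-1.5, 2.5) — d to each: Hub-A:12.5, Hub-B:10.5, Hub-C:11, Hub-D:4.5, Hub-E:9, Hub-F:5 → nearest is Hub-D
(2, 6) — d to each: Hub-A:12.5, Hub-B:17.5, Hub-C:11, Hub-D:5.5, Hub-E:7, Hub-F:12 → nearest is Hub-D
(-1.5, 0.5) — d to each: Hub-A:10.5, Hub-B:8.5, Hub-C:9, Hub-D:6.5, Hub-E:11, Hub-F:3 → nearest is Hub-F
(-0.5, -6.5) — d to each: Hub-A:14.5, Hub-B:10.5, Hub-C:13, Hub-D:14.5, Hub-E:17, Hub-F:7 → nearest is Hub-F
2 of the 4 points have Hub-D as nearest.

2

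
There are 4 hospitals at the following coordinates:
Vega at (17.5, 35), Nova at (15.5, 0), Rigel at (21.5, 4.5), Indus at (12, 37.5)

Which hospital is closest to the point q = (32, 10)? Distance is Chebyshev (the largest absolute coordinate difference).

d(q, Vega) = max(14.5, 25) = 25
d(q, Nova) = max(16.5, 10) = 16.5
d(q, Rigel) = max(10.5, 5.5) = 10.5
d(q, Indus) = max(20, 27.5) = 27.5
Rigel is nearest.

Rigel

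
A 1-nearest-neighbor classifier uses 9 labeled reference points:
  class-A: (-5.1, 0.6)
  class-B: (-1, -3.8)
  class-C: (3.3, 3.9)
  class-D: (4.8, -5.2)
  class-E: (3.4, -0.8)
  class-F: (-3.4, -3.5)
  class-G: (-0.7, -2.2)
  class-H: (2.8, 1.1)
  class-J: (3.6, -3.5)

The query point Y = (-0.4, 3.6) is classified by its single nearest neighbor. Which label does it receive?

Since √ is increasing, it suffices to compare squared distances:
d²(Y, class-A) = (-0.4−(-5.1))² + (3.6−0.6)² = 22.09 + 9 = 31.09
d²(Y, class-B) = (-0.4−(-1))² + (3.6−(-3.8))² = 0.36 + 54.76 = 55.12
d²(Y, class-C) = (-0.4−3.3)² + (3.6−3.9)² = 13.69 + 0.09 = 13.78
d²(Y, class-D) = (-0.4−4.8)² + (3.6−(-5.2))² = 27.04 + 77.44 = 104.48
d²(Y, class-E) = (-0.4−3.4)² + (3.6−(-0.8))² = 14.44 + 19.36 = 33.8
d²(Y, class-F) = (-0.4−(-3.4))² + (3.6−(-3.5))² = 9 + 50.41 = 59.41
d²(Y, class-G) = (-0.4−(-0.7))² + (3.6−(-2.2))² = 0.09 + 33.64 = 33.73
d²(Y, class-H) = (-0.4−2.8)² + (3.6−1.1)² = 10.24 + 6.25 = 16.49
d²(Y, class-J) = (-0.4−3.6)² + (3.6−(-3.5))² = 16 + 50.41 = 66.41
The smallest is to class-C, so Y lies in the Voronoi region of class-C.

class-C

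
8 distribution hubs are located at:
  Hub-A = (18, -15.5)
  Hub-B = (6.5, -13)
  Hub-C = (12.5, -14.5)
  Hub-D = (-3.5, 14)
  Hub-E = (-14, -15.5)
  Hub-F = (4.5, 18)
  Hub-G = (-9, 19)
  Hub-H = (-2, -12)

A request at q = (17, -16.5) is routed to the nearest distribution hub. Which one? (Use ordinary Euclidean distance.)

Hub-A

Compare squared distances (the ordering matches that of the actual distances):
d²(q, Hub-A) = (17−18)² + (-16.5−(-15.5))² = 1 + 1 = 2
d²(q, Hub-B) = (17−6.5)² + (-16.5−(-13))² = 110.25 + 12.25 = 122.5
d²(q, Hub-C) = (17−12.5)² + (-16.5−(-14.5))² = 20.25 + 4 = 24.25
d²(q, Hub-D) = (17−(-3.5))² + (-16.5−14)² = 420.25 + 930.25 = 1350.5
d²(q, Hub-E) = (17−(-14))² + (-16.5−(-15.5))² = 961 + 1 = 962
d²(q, Hub-F) = (17−4.5)² + (-16.5−18)² = 156.25 + 1190.25 = 1346.5
d²(q, Hub-G) = (17−(-9))² + (-16.5−19)² = 676 + 1260.25 = 1936.25
d²(q, Hub-H) = (17−(-2))² + (-16.5−(-12))² = 361 + 20.25 = 381.25
Minimum is at Hub-A.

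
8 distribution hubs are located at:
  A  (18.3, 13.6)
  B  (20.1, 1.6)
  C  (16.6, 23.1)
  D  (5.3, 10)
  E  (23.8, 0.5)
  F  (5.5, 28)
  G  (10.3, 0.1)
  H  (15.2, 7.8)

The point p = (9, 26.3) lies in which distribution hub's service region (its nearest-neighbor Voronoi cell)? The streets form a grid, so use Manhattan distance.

d(p,A) = |9−18.3| + |26.3−13.6| = 9.3 + 12.7 = 22
d(p,B) = |9−20.1| + |26.3−1.6| = 11.1 + 24.7 = 35.8
d(p,C) = |9−16.6| + |26.3−23.1| = 7.6 + 3.2 = 10.8
d(p,D) = |9−5.3| + |26.3−10| = 3.7 + 16.3 = 20
d(p,E) = |9−23.8| + |26.3−0.5| = 14.8 + 25.8 = 40.6
d(p,F) = |9−5.5| + |26.3−28| = 3.5 + 1.7 = 5.2
d(p,G) = |9−10.3| + |26.3−0.1| = 1.3 + 26.2 = 27.5
d(p,H) = |9−15.2| + |26.3−7.8| = 6.2 + 18.5 = 24.7
The smallest is to F, so p lies in the Voronoi region of F.

F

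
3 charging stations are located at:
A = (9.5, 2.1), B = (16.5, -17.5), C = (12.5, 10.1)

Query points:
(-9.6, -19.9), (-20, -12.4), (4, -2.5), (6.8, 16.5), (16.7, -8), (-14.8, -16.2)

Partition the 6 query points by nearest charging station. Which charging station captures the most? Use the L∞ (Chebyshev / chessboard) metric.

A

(-9.6, -19.9) — d to each: A:22, B:26.1, C:30 → nearest is A
(-20, -12.4) — d to each: A:29.5, B:36.5, C:32.5 → nearest is A
(4, -2.5) — d to each: A:5.5, B:15, C:12.6 → nearest is A
(6.8, 16.5) — d to each: A:14.4, B:34, C:6.4 → nearest is C
(16.7, -8) — d to each: A:10.1, B:9.5, C:18.1 → nearest is B
(-14.8, -16.2) — d to each: A:24.3, B:31.3, C:27.3 → nearest is A
Tally — A:4, B:1, C:1. A captures the most (4).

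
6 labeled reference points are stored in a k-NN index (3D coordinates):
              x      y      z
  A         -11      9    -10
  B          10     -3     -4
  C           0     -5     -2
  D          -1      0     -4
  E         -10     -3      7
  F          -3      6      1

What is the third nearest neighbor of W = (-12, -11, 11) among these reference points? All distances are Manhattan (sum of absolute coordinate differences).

d(W,A) = |-12−(-11)| + |-11−9| + |11−(-10)| = 1 + 20 + 21 = 42
d(W,B) = |-12−10| + |-11−(-3)| + |11−(-4)| = 22 + 8 + 15 = 45
d(W,C) = |-12−0| + |-11−(-5)| + |11−(-2)| = 12 + 6 + 13 = 31
d(W,D) = |-12−(-1)| + |-11−0| + |11−(-4)| = 11 + 11 + 15 = 37
d(W,E) = |-12−(-10)| + |-11−(-3)| + |11−7| = 2 + 8 + 4 = 14
d(W,F) = |-12−(-3)| + |-11−6| + |11−1| = 9 + 17 + 10 = 36
Sorted ascending: E, C, F, D, … — the third-nearest is F.

F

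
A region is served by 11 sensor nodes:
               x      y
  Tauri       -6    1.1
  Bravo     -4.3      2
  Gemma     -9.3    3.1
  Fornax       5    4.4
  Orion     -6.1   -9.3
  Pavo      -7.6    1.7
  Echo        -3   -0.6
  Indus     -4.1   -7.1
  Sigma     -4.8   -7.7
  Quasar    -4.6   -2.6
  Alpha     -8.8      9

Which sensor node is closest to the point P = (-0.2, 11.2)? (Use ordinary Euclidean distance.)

Fornax

Compare squared distances (the ordering matches that of the actual distances):
d²(P, Tauri) = (-0.2−(-6))² + (11.2−1.1)² = 33.64 + 102.01 = 135.65
d²(P, Bravo) = (-0.2−(-4.3))² + (11.2−2)² = 16.81 + 84.64 = 101.45
d²(P, Gemma) = (-0.2−(-9.3))² + (11.2−3.1)² = 82.81 + 65.61 = 148.42
d²(P, Fornax) = (-0.2−5)² + (11.2−4.4)² = 27.04 + 46.24 = 73.28
d²(P, Orion) = (-0.2−(-6.1))² + (11.2−(-9.3))² = 34.81 + 420.25 = 455.06
d²(P, Pavo) = (-0.2−(-7.6))² + (11.2−1.7)² = 54.76 + 90.25 = 145.01
d²(P, Echo) = (-0.2−(-3))² + (11.2−(-0.6))² = 7.84 + 139.24 = 147.08
d²(P, Indus) = (-0.2−(-4.1))² + (11.2−(-7.1))² = 15.21 + 334.89 = 350.1
d²(P, Sigma) = (-0.2−(-4.8))² + (11.2−(-7.7))² = 21.16 + 357.21 = 378.37
d²(P, Quasar) = (-0.2−(-4.6))² + (11.2−(-2.6))² = 19.36 + 190.44 = 209.8
d²(P, Alpha) = (-0.2−(-8.8))² + (11.2−9)² = 73.96 + 4.84 = 78.8
Minimum is at Fornax.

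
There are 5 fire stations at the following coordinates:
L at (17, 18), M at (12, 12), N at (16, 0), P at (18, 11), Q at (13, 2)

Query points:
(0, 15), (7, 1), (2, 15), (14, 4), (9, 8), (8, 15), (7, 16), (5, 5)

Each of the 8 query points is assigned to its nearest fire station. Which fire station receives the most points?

M

(0, 15) — d² to each: L:298, M:153, N:481, P:340, Q:338 → nearest is M
(7, 1) — d² to each: L:389, M:146, N:82, P:221, Q:37 → nearest is Q
(2, 15) — d² to each: L:234, M:109, N:421, P:272, Q:290 → nearest is M
(14, 4) — d² to each: L:205, M:68, N:20, P:65, Q:5 → nearest is Q
(9, 8) — d² to each: L:164, M:25, N:113, P:90, Q:52 → nearest is M
(8, 15) — d² to each: L:90, M:25, N:289, P:116, Q:194 → nearest is M
(7, 16) — d² to each: L:104, M:41, N:337, P:146, Q:232 → nearest is M
(5, 5) — d² to each: L:313, M:98, N:146, P:205, Q:73 → nearest is Q
Tally — M:5, Q:3. M captures the most (5).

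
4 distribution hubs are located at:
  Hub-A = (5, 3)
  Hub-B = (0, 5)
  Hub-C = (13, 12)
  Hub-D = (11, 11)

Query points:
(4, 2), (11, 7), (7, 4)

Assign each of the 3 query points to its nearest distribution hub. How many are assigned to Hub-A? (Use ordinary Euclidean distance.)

2

(4, 2) — d² to each: Hub-A:2, Hub-B:25, Hub-C:181, Hub-D:130 → nearest is Hub-A
(11, 7) — d² to each: Hub-A:52, Hub-B:125, Hub-C:29, Hub-D:16 → nearest is Hub-D
(7, 4) — d² to each: Hub-A:5, Hub-B:50, Hub-C:100, Hub-D:65 → nearest is Hub-A
2 of the 3 points have Hub-A as nearest.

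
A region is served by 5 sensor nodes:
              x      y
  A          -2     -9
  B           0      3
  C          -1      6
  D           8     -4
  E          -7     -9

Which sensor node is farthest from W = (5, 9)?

E

Since √ is increasing, it suffices to compare squared distances:
|WA|² = (5−(-2))² + (9−(-9))² = 49 + 324 = 373
|WB|² = (5−0)² + (9−3)² = 25 + 36 = 61
|WC|² = (5−(-1))² + (9−6)² = 36 + 9 = 45
|WD|² = (5−8)² + (9−(-4))² = 9 + 169 = 178
|WE|² = (5−(-7))² + (9−(-9))² = 144 + 324 = 468
The largest is to E.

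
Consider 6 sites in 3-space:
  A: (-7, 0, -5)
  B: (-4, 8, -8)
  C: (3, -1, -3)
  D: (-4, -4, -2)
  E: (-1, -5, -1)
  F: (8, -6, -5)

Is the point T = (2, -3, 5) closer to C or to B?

Compare squared distances:
|TC|² = (2−3)² + (-3−(-1))² + (5−(-3))² = 1 + 4 + 64 = 69
|TB|² = (2−(-4))² + (-3−8)² + (5−(-8))² = 36 + 121 + 169 = 326
69 < 326, so C is closer.

C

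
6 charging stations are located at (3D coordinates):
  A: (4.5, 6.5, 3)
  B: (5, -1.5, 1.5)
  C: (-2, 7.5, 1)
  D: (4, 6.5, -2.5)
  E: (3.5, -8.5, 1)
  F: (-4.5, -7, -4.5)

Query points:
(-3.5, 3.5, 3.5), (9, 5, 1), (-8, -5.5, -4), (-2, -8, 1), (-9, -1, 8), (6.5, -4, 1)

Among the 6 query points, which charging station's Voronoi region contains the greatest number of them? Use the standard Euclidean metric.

(-3.5, 3.5, 3.5) — d² to each: A:73.25, B:101.25, C:24.5, D:101.25, E:199.25, F:175.25 → nearest is C
(9, 5, 1) — d² to each: A:26.5, B:58.5, C:127.25, D:39.5, E:212.5, F:356.5 → nearest is A
(-8, -5.5, -4) — d² to each: A:349.25, B:215.25, C:230, D:290.25, E:166.25, F:14.75 → nearest is F
(-2, -8, 1) — d² to each: A:256.5, B:91.5, C:240.25, D:258.5, E:30.5, F:37.5 → nearest is E
(-9, -1, 8) — d² to each: A:263.5, B:238.5, C:170.25, D:335.5, E:261.5, F:212.5 → nearest is C
(6.5, -4, 1) — d² to each: A:118.25, B:8.75, C:204.5, D:128.75, E:29.25, F:160.25 → nearest is B
Tally — A:1, B:1, C:2, E:1, F:1. C captures the most (2).

C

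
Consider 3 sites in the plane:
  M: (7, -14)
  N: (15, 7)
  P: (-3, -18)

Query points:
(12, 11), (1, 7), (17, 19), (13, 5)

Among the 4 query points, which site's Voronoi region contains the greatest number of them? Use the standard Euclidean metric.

N

(12, 11) — d² to each: M:650, N:25, P:1066 → nearest is N
(1, 7) — d² to each: M:477, N:196, P:641 → nearest is N
(17, 19) — d² to each: M:1189, N:148, P:1769 → nearest is N
(13, 5) — d² to each: M:397, N:8, P:785 → nearest is N
Tally — N:4. N captures the most (4).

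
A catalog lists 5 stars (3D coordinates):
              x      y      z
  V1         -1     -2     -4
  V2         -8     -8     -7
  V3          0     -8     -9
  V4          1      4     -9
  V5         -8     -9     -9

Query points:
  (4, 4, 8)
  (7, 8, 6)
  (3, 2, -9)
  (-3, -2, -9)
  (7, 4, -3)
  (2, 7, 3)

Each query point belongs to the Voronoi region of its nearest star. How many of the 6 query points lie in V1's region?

4

(4, 4, 8) — d² to each: V1:205, V2:513, V3:449, V4:298, V5:602 → nearest is V1
(7, 8, 6) — d² to each: V1:264, V2:650, V3:530, V4:277, V5:739 → nearest is V1
(3, 2, -9) — d² to each: V1:57, V2:225, V3:109, V4:8, V5:242 → nearest is V4
(-3, -2, -9) — d² to each: V1:29, V2:65, V3:45, V4:52, V5:74 → nearest is V1
(7, 4, -3) — d² to each: V1:101, V2:385, V3:229, V4:72, V5:430 → nearest is V4
(2, 7, 3) — d² to each: V1:139, V2:425, V3:373, V4:154, V5:500 → nearest is V1
4 of the 6 points have V1 as nearest.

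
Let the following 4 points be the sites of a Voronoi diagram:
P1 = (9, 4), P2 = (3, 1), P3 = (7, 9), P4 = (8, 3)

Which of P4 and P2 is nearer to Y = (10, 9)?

P4

Compare squared distances:
|YP4|² = (10−8)² + (9−3)² = 4 + 36 = 40
|YP2|² = (10−3)² + (9−1)² = 49 + 64 = 113
40 < 113, so P4 is closer.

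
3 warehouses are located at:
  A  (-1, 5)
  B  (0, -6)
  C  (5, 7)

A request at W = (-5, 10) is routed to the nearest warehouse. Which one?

A

Squared Euclidean distances:
|WA|² = (-5−(-1))² + (10−5)² = 16 + 25 = 41
|WB|² = (-5−0)² + (10−(-6))² = 25 + 256 = 281
|WC|² = (-5−5)² + (10−7)² = 100 + 9 = 109
A is nearest.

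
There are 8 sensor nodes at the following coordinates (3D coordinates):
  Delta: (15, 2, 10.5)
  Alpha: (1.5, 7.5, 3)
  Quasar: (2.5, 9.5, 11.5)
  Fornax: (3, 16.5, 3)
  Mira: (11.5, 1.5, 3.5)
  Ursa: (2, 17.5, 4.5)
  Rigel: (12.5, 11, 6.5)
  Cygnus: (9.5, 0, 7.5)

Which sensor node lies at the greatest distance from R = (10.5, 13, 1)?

Delta

Squared Euclidean distances:
d²(R, Delta) = (10.5−15)² + (13−2)² + (1−10.5)² = 20.25 + 121 + 90.25 = 231.5
d²(R, Alpha) = (10.5−1.5)² + (13−7.5)² + (1−3)² = 81 + 30.25 + 4 = 115.25
d²(R, Quasar) = (10.5−2.5)² + (13−9.5)² + (1−11.5)² = 64 + 12.25 + 110.25 = 186.5
d²(R, Fornax) = (10.5−3)² + (13−16.5)² + (1−3)² = 56.25 + 12.25 + 4 = 72.5
d²(R, Mira) = (10.5−11.5)² + (13−1.5)² + (1−3.5)² = 1 + 132.25 + 6.25 = 139.5
d²(R, Ursa) = (10.5−2)² + (13−17.5)² + (1−4.5)² = 72.25 + 20.25 + 12.25 = 104.75
d²(R, Rigel) = (10.5−12.5)² + (13−11)² + (1−6.5)² = 4 + 4 + 30.25 = 38.25
d²(R, Cygnus) = (10.5−9.5)² + (13−0)² + (1−7.5)² = 1 + 169 + 42.25 = 212.25
The largest is to Delta.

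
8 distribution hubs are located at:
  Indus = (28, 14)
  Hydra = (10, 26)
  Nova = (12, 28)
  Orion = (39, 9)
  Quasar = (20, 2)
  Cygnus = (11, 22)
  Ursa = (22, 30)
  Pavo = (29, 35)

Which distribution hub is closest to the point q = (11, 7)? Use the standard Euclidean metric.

Quasar

Squared Euclidean distances:
d²(q, Indus) = (11−28)² + (7−14)² = 289 + 49 = 338
d²(q, Hydra) = (11−10)² + (7−26)² = 1 + 361 = 362
d²(q, Nova) = (11−12)² + (7−28)² = 1 + 441 = 442
d²(q, Orion) = (11−39)² + (7−9)² = 784 + 4 = 788
d²(q, Quasar) = (11−20)² + (7−2)² = 81 + 25 = 106
d²(q, Cygnus) = (11−11)² + (7−22)² = 0 + 225 = 225
d²(q, Ursa) = (11−22)² + (7−30)² = 121 + 529 = 650
d²(q, Pavo) = (11−29)² + (7−35)² = 324 + 784 = 1108
Quasar is nearest.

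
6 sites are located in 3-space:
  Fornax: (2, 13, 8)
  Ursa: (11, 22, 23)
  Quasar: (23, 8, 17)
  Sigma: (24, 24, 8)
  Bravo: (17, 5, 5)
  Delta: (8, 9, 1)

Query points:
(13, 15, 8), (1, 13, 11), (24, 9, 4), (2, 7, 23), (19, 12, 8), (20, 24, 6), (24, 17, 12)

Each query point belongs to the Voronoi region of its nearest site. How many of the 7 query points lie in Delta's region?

1

(13, 15, 8) — d² to each: Fornax:125, Ursa:278, Quasar:230, Sigma:202, Bravo:125, Delta:110 → nearest is Delta
(1, 13, 11) — d² to each: Fornax:10, Ursa:325, Quasar:545, Sigma:659, Bravo:356, Delta:165 → nearest is Fornax
(24, 9, 4) — d² to each: Fornax:516, Ursa:699, Quasar:171, Sigma:241, Bravo:66, Delta:265 → nearest is Bravo
(2, 7, 23) — d² to each: Fornax:261, Ursa:306, Quasar:478, Sigma:998, Bravo:553, Delta:524 → nearest is Fornax
(19, 12, 8) — d² to each: Fornax:290, Ursa:389, Quasar:113, Sigma:169, Bravo:62, Delta:179 → nearest is Bravo
(20, 24, 6) — d² to each: Fornax:449, Ursa:374, Quasar:386, Sigma:20, Bravo:371, Delta:394 → nearest is Sigma
(24, 17, 12) — d² to each: Fornax:516, Ursa:315, Quasar:107, Sigma:65, Bravo:242, Delta:441 → nearest is Sigma
1 of the 7 points has Delta as nearest.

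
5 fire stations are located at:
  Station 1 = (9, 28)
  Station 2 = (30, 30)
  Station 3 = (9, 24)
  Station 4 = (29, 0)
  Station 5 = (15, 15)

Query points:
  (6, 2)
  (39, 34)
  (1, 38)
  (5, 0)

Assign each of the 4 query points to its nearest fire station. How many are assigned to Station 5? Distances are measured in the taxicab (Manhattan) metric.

1

(6, 2) — d to each: Station 1:29, Station 2:52, Station 3:25, Station 4:25, Station 5:22 → nearest is Station 5
(39, 34) — d to each: Station 1:36, Station 2:13, Station 3:40, Station 4:44, Station 5:43 → nearest is Station 2
(1, 38) — d to each: Station 1:18, Station 2:37, Station 3:22, Station 4:66, Station 5:37 → nearest is Station 1
(5, 0) — d to each: Station 1:32, Station 2:55, Station 3:28, Station 4:24, Station 5:25 → nearest is Station 4
1 of the 4 points has Station 5 as nearest.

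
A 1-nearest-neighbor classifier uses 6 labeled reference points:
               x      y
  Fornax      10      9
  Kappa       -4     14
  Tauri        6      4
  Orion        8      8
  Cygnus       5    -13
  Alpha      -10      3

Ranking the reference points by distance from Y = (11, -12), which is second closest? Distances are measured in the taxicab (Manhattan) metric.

Tauri

d(Y, Fornax) = |11−10| + |-12−9| = 1 + 21 = 22
d(Y, Kappa) = |11−(-4)| + |-12−14| = 15 + 26 = 41
d(Y, Tauri) = |11−6| + |-12−4| = 5 + 16 = 21
d(Y, Orion) = |11−8| + |-12−8| = 3 + 20 = 23
d(Y, Cygnus) = |11−5| + |-12−(-13)| = 6 + 1 = 7
d(Y, Alpha) = |11−(-10)| + |-12−3| = 21 + 15 = 36
Sorted ascending: Cygnus, Tauri, Fornax, … — the second-nearest is Tauri.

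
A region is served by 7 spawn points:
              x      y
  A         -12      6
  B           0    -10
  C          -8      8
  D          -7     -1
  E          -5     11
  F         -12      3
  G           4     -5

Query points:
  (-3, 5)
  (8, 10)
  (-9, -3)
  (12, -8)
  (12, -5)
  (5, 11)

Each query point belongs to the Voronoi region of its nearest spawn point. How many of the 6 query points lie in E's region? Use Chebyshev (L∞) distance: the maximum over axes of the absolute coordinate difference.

(-3, 5) — d to each: A:9, B:15, C:5, D:6, E:6, F:9, G:10 → nearest is C
(8, 10) — d to each: A:20, B:20, C:16, D:15, E:13, F:20, G:15 → nearest is E
(-9, -3) — d to each: A:9, B:9, C:11, D:2, E:14, F:6, G:13 → nearest is D
(12, -8) — d to each: A:24, B:12, C:20, D:19, E:19, F:24, G:8 → nearest is G
(12, -5) — d to each: A:24, B:12, C:20, D:19, E:17, F:24, G:8 → nearest is G
(5, 11) — d to each: A:17, B:21, C:13, D:12, E:10, F:17, G:16 → nearest is E
2 of the 6 points have E as nearest.

2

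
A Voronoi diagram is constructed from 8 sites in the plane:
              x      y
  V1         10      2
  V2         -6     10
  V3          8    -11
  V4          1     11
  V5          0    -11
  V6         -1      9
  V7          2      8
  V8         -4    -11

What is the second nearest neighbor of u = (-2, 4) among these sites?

Squared Euclidean distances:
|uV1|² = (-2−10)² + (4−2)² = 144 + 4 = 148
|uV2|² = (-2−(-6))² + (4−10)² = 16 + 36 = 52
|uV3|² = (-2−8)² + (4−(-11))² = 100 + 225 = 325
|uV4|² = (-2−1)² + (4−11)² = 9 + 49 = 58
|uV5|² = (-2−0)² + (4−(-11))² = 4 + 225 = 229
|uV6|² = (-2−(-1))² + (4−9)² = 1 + 25 = 26
|uV7|² = (-2−2)² + (4−8)² = 16 + 16 = 32
|uV8|² = (-2−(-4))² + (4−(-11))² = 4 + 225 = 229
Sorted ascending: V6, V7, V2, … — the second-nearest is V7.

V7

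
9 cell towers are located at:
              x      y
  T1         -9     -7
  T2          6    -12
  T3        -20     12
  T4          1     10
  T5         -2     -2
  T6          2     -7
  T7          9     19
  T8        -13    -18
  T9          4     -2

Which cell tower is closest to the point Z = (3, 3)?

T9

Since √ is increasing, it suffices to compare squared distances:
|ZT1|² = 144 + 100 = 244
|ZT2|² = 9 + 225 = 234
|ZT3|² = 529 + 81 = 610
|ZT4|² = 4 + 49 = 53
|ZT5|² = 25 + 25 = 50
|ZT6|² = 1 + 100 = 101
|ZT7|² = 36 + 256 = 292
|ZT8|² = 256 + 441 = 697
|ZT9|² = 1 + 25 = 26
The smallest is to T9, so Z lies in the Voronoi region of T9.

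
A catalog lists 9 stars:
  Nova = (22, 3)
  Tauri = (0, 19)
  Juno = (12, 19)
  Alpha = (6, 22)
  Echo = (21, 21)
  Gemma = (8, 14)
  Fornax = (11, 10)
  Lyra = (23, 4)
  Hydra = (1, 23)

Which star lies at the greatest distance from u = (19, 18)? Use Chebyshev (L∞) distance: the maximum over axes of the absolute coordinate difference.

Tauri

d(u, Nova) = max(3, 15) = 15
d(u, Tauri) = max(19, 1) = 19
d(u, Juno) = max(7, 1) = 7
d(u, Alpha) = max(13, 4) = 13
d(u, Echo) = max(2, 3) = 3
d(u, Gemma) = max(11, 4) = 11
d(u, Fornax) = max(8, 8) = 8
d(u, Lyra) = max(4, 14) = 14
d(u, Hydra) = max(18, 5) = 18
The largest is to Tauri.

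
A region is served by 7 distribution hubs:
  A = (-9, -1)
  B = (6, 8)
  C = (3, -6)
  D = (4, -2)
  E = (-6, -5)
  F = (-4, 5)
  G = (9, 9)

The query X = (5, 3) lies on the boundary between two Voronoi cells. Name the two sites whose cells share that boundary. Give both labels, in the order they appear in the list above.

Squared distances from X to each site:
|XA|² = (5−(-9))² + (3−(-1))² = 196 + 16 = 212
|XB|² = (5−6)² + (3−8)² = 1 + 25 = 26
|XC|² = (5−3)² + (3−(-6))² = 4 + 81 = 85
|XD|² = (5−4)² + (3−(-2))² = 1 + 25 = 26
|XE|² = (5−(-6))² + (3−(-5))² = 121 + 64 = 185
|XF|² = (5−(-4))² + (3−5)² = 81 + 4 = 85
|XG|² = (5−9)² + (3−9)² = 16 + 36 = 52
X is equidistant from B and D (both at squared distance 26), and every other site is strictly farther — so X lies on the B–D Voronoi edge.

B and D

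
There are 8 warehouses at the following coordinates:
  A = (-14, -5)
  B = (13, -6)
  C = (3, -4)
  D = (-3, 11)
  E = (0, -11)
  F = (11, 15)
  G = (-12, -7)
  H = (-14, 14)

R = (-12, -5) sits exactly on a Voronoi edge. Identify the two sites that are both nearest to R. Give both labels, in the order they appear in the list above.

Squared distances from R to each site:
|RA|² = (-12−(-14))² + (-5−(-5))² = 4 + 0 = 4
|RB|² = (-12−13)² + (-5−(-6))² = 625 + 1 = 626
|RC|² = (-12−3)² + (-5−(-4))² = 225 + 1 = 226
|RD|² = (-12−(-3))² + (-5−11)² = 81 + 256 = 337
|RE|² = (-12−0)² + (-5−(-11))² = 144 + 36 = 180
|RF|² = (-12−11)² + (-5−15)² = 529 + 400 = 929
|RG|² = (-12−(-12))² + (-5−(-7))² = 0 + 4 = 4
|RH|² = (-12−(-14))² + (-5−14)² = 4 + 361 = 365
R is equidistant from A and G (both at squared distance 4), and every other site is strictly farther — so R lies on the A–G Voronoi edge.

A and G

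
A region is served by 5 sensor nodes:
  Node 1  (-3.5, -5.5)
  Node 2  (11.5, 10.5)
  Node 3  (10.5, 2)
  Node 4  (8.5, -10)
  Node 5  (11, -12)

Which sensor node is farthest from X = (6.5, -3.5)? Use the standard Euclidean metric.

Compare squared distances (the ordering matches that of the actual distances):
d²(X, Node 1) = (6.5−(-3.5))² + (-3.5−(-5.5))² = 100 + 4 = 104
d²(X, Node 2) = (6.5−11.5)² + (-3.5−10.5)² = 25 + 196 = 221
d²(X, Node 3) = (6.5−10.5)² + (-3.5−2)² = 16 + 30.25 = 46.25
d²(X, Node 4) = (6.5−8.5)² + (-3.5−(-10))² = 4 + 42.25 = 46.25
d²(X, Node 5) = (6.5−11)² + (-3.5−(-12))² = 20.25 + 72.25 = 92.5
The largest is to Node 2.

Node 2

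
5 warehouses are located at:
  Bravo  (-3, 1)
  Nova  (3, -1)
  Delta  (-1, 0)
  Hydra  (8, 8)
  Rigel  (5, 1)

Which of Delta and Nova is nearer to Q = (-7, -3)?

Compare squared distances:
d²(Q, Delta) = (-7−(-1))² + (-3−0)² = 36 + 9 = 45
d²(Q, Nova) = (-7−3)² + (-3−(-1))² = 100 + 4 = 104
45 < 104, so Delta is closer.

Delta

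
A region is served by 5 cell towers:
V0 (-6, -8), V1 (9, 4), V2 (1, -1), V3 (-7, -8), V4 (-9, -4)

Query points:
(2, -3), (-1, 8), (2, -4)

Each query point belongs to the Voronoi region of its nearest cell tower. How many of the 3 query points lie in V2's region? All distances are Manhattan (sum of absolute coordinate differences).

3

(2, -3) — d to each: V0:13, V1:14, V2:3, V3:14, V4:12 → nearest is V2
(-1, 8) — d to each: V0:21, V1:14, V2:11, V3:22, V4:20 → nearest is V2
(2, -4) — d to each: V0:12, V1:15, V2:4, V3:13, V4:11 → nearest is V2
3 of the 3 points have V2 as nearest.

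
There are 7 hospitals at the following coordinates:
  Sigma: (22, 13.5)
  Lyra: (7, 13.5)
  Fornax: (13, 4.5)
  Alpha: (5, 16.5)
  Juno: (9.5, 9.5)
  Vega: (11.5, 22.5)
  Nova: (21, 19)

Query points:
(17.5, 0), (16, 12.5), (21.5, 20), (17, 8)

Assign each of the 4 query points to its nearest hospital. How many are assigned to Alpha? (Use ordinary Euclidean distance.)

(17.5, 0) — d² to each: Sigma:202.5, Lyra:292.5, Fornax:40.5, Alpha:428.5, Juno:154.25, Vega:542.25, Nova:373.25 → nearest is Fornax
(16, 12.5) — d² to each: Sigma:37, Lyra:82, Fornax:73, Alpha:137, Juno:51.25, Vega:120.25, Nova:67.25 → nearest is Sigma
(21.5, 20) — d² to each: Sigma:42.5, Lyra:252.5, Fornax:312.5, Alpha:284.5, Juno:254.25, Vega:106.25, Nova:1.25 → nearest is Nova
(17, 8) — d² to each: Sigma:55.25, Lyra:130.25, Fornax:28.25, Alpha:216.25, Juno:58.5, Vega:240.5, Nova:137 → nearest is Fornax
0 of the 4 points have Alpha as nearest.

0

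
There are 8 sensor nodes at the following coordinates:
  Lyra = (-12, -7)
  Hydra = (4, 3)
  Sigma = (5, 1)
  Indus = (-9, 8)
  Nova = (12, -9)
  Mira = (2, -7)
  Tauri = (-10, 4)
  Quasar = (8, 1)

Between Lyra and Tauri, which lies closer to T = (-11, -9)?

Compare squared distances:
d²(T, Lyra) = (-11−(-12))² + (-9−(-7))² = 1 + 4 = 5
d²(T, Tauri) = (-11−(-10))² + (-9−4)² = 1 + 169 = 170
5 < 170, so Lyra is closer.

Lyra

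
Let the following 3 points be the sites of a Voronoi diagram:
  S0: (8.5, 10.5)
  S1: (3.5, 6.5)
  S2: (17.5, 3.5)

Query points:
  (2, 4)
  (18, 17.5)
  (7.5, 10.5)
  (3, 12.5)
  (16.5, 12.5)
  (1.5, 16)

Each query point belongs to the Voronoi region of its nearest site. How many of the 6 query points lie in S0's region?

5

(2, 4) — d² to each: S0:84.5, S1:8.5, S2:240.5 → nearest is S1
(18, 17.5) — d² to each: S0:139.25, S1:331.25, S2:196.25 → nearest is S0
(7.5, 10.5) — d² to each: S0:1, S1:32, S2:149 → nearest is S0
(3, 12.5) — d² to each: S0:34.25, S1:36.25, S2:291.25 → nearest is S0
(16.5, 12.5) — d² to each: S0:68, S1:205, S2:82 → nearest is S0
(1.5, 16) — d² to each: S0:79.25, S1:94.25, S2:412.25 → nearest is S0
5 of the 6 points have S0 as nearest.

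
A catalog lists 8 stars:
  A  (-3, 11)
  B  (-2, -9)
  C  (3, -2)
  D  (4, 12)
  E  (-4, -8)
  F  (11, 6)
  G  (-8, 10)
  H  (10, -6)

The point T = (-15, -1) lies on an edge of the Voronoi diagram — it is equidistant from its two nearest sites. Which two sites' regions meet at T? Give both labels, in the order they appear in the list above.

E and G

Squared distances from T to each site:
|TA|² = (-15−(-3))² + (-1−11)² = 144 + 144 = 288
|TB|² = (-15−(-2))² + (-1−(-9))² = 169 + 64 = 233
|TC|² = (-15−3)² + (-1−(-2))² = 324 + 1 = 325
|TD|² = (-15−4)² + (-1−12)² = 361 + 169 = 530
|TE|² = (-15−(-4))² + (-1−(-8))² = 121 + 49 = 170
|TF|² = (-15−11)² + (-1−6)² = 676 + 49 = 725
|TG|² = (-15−(-8))² + (-1−10)² = 49 + 121 = 170
|TH|² = (-15−10)² + (-1−(-6))² = 625 + 25 = 650
T is equidistant from E and G (both at squared distance 170), and every other site is strictly farther — so T lies on the E–G Voronoi edge.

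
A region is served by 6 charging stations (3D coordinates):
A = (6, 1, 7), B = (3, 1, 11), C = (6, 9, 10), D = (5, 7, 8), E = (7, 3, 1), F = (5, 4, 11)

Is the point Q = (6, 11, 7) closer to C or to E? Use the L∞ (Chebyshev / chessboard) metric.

C

d(Q,C) = max(0, 2, 3) = 3
d(Q,E) = max(1, 8, 6) = 8
3 < 8, so C is closer.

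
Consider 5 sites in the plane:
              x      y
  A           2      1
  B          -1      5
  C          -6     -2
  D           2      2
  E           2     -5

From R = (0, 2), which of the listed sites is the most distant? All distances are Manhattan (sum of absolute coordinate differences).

C

d(R,A) = |0−2| + |2−1| = 2 + 1 = 3
d(R,B) = |0−(-1)| + |2−5| = 1 + 3 = 4
d(R,C) = |0−(-6)| + |2−(-2)| = 6 + 4 = 10
d(R,D) = |0−2| + |2−2| = 2 + 0 = 2
d(R,E) = |0−2| + |2−(-5)| = 2 + 7 = 9
The largest is to C.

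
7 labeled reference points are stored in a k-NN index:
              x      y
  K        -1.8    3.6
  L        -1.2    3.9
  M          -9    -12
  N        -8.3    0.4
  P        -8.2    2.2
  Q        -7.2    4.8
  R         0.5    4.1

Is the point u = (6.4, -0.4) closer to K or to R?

Compare squared distances:
|uK|² = (6.4−(-1.8))² + (-0.4−3.6)² = 67.24 + 16 = 83.24
|uR|² = (6.4−0.5)² + (-0.4−4.1)² = 34.81 + 20.25 = 55.06
83.24 > 55.06, so R is closer.

R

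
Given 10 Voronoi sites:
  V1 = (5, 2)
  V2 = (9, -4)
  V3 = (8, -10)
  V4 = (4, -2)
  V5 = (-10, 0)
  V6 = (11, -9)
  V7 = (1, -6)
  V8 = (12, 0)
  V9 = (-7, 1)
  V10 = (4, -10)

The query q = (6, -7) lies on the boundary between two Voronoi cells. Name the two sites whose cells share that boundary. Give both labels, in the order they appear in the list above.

V3 and V10

Squared distances from q to each site:
|qV1|² = 1 + 81 = 82
|qV2|² = 9 + 9 = 18
|qV3|² = 4 + 9 = 13
|qV4|² = 4 + 25 = 29
|qV5|² = 256 + 49 = 305
|qV6|² = 25 + 4 = 29
|qV7|² = 25 + 1 = 26
|qV8|² = 36 + 49 = 85
|qV9|² = 169 + 64 = 233
d²(q, V10) = 4 + 9 = 13
q is equidistant from V3 and V10 (both at squared distance 13), and every other site is strictly farther — so q lies on the V3–V10 Voronoi edge.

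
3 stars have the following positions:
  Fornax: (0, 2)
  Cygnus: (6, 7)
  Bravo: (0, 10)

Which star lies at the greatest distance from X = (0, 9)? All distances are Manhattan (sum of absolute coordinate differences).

d(X, Fornax) = 0 + 7 = 7
d(X, Cygnus) = 6 + 2 = 8
d(X, Bravo) = 0 + 1 = 1
The largest is to Cygnus.

Cygnus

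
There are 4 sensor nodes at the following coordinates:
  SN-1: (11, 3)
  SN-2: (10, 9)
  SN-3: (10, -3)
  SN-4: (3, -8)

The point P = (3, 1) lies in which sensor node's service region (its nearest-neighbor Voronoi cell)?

Since √ is increasing, it suffices to compare squared distances:
d²(P, SN-1) = (3−11)² + (1−3)² = 64 + 4 = 68
d²(P, SN-2) = (3−10)² + (1−9)² = 49 + 64 = 113
d²(P, SN-3) = (3−10)² + (1−(-3))² = 49 + 16 = 65
d²(P, SN-4) = (3−3)² + (1−(-8))² = 0 + 81 = 81
The smallest is to SN-3, so P lies in the Voronoi region of SN-3.

SN-3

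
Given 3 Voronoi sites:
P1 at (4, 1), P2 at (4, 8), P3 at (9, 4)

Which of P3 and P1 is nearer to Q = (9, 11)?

P3

Compare squared distances:
|QP3|² = (9−9)² + (11−4)² = 0 + 49 = 49
|QP1|² = (9−4)² + (11−1)² = 25 + 100 = 125
49 < 125, so P3 is closer.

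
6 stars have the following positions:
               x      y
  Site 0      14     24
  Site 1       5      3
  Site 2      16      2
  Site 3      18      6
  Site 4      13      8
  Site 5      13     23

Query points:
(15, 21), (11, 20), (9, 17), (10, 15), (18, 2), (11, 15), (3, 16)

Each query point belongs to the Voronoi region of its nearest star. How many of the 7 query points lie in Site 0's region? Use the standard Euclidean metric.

(15, 21) — d² to each: Site 0:10, Site 1:424, Site 2:362, Site 3:234, Site 4:173, Site 5:8 → nearest is Site 5
(11, 20) — d² to each: Site 0:25, Site 1:325, Site 2:349, Site 3:245, Site 4:148, Site 5:13 → nearest is Site 5
(9, 17) — d² to each: Site 0:74, Site 1:212, Site 2:274, Site 3:202, Site 4:97, Site 5:52 → nearest is Site 5
(10, 15) — d² to each: Site 0:97, Site 1:169, Site 2:205, Site 3:145, Site 4:58, Site 5:73 → nearest is Site 4
(18, 2) — d² to each: Site 0:500, Site 1:170, Site 2:4, Site 3:16, Site 4:61, Site 5:466 → nearest is Site 2
(11, 15) — d² to each: Site 0:90, Site 1:180, Site 2:194, Site 3:130, Site 4:53, Site 5:68 → nearest is Site 4
(3, 16) — d² to each: Site 0:185, Site 1:173, Site 2:365, Site 3:325, Site 4:164, Site 5:149 → nearest is Site 5
0 of the 7 points have Site 0 as nearest.

0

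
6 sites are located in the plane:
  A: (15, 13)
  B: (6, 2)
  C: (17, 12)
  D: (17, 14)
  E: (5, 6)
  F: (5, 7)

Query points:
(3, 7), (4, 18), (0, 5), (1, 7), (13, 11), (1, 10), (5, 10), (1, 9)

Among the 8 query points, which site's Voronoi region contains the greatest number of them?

(3, 7) — d² to each: A:180, B:34, C:221, D:245, E:5, F:4 → nearest is F
(4, 18) — d² to each: A:146, B:260, C:205, D:185, E:145, F:122 → nearest is F
(0, 5) — d² to each: A:289, B:45, C:338, D:370, E:26, F:29 → nearest is E
(1, 7) — d² to each: A:232, B:50, C:281, D:305, E:17, F:16 → nearest is F
(13, 11) — d² to each: A:8, B:130, C:17, D:25, E:89, F:80 → nearest is A
(1, 10) — d² to each: A:205, B:89, C:260, D:272, E:32, F:25 → nearest is F
(5, 10) — d² to each: A:109, B:65, C:148, D:160, E:16, F:9 → nearest is F
(1, 9) — d² to each: A:212, B:74, C:265, D:281, E:25, F:20 → nearest is F
Tally — A:1, E:1, F:6. F captures the most (6).

F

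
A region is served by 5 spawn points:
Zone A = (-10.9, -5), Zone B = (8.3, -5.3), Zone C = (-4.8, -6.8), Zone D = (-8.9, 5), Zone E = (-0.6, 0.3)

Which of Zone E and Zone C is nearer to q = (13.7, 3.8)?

Compare squared distances:
d²(q, Zone E) = (13.7−(-0.6))² + (3.8−0.3)² = 204.49 + 12.25 = 216.74
d²(q, Zone C) = (13.7−(-4.8))² + (3.8−(-6.8))² = 342.25 + 112.36 = 454.61
216.74 < 454.61, so Zone E is closer.

Zone E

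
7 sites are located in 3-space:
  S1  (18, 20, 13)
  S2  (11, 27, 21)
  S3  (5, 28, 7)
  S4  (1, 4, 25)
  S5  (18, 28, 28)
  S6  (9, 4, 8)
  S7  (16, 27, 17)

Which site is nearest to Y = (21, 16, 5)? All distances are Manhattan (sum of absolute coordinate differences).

d(Y,S1) = 3 + 4 + 8 = 15
d(Y,S2) = 10 + 11 + 16 = 37
d(Y,S3) = 16 + 12 + 2 = 30
d(Y,S4) = 20 + 12 + 20 = 52
d(Y,S5) = 3 + 12 + 23 = 38
d(Y,S6) = 12 + 12 + 3 = 27
d(Y,S7) = 5 + 11 + 12 = 28
The smallest is to S1, so Y lies in the Voronoi region of S1.

S1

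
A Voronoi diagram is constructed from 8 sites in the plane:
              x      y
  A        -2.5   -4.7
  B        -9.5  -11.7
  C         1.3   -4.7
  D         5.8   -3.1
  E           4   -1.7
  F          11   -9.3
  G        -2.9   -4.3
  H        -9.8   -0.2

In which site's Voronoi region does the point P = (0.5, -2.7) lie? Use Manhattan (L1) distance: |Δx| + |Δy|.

C

d(P,A) = 3 + 2 = 5
d(P,B) = 10 + 9 = 19
d(P,C) = 0.8 + 2 = 2.8
d(P,D) = 5.3 + 0.4 = 5.7
d(P,E) = 3.5 + 1 = 4.5
d(P,F) = 10.5 + 6.6 = 17.1
d(P,G) = 3.4 + 1.6 = 5
d(P,H) = 10.3 + 2.5 = 12.8
C is nearest.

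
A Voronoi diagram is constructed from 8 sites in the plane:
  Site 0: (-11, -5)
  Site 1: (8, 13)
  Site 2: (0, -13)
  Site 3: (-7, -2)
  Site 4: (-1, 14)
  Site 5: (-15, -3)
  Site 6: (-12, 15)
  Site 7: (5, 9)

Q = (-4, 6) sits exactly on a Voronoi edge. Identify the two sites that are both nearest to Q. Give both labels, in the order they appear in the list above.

Squared distances from Q to each site:
d²(Q, Site 0) = (-4−(-11))² + (6−(-5))² = 49 + 121 = 170
d²(Q, Site 1) = (-4−8)² + (6−13)² = 144 + 49 = 193
d²(Q, Site 2) = (-4−0)² + (6−(-13))² = 16 + 361 = 377
d²(Q, Site 3) = (-4−(-7))² + (6−(-2))² = 9 + 64 = 73
d²(Q, Site 4) = (-4−(-1))² + (6−14)² = 9 + 64 = 73
d²(Q, Site 5) = (-4−(-15))² + (6−(-3))² = 121 + 81 = 202
d²(Q, Site 6) = (-4−(-12))² + (6−15)² = 64 + 81 = 145
d²(Q, Site 7) = (-4−5)² + (6−9)² = 81 + 9 = 90
Q is equidistant from Site 3 and Site 4 (both at squared distance 73), and every other site is strictly farther — so Q lies on the Site 3–Site 4 Voronoi edge.

Site 3 and Site 4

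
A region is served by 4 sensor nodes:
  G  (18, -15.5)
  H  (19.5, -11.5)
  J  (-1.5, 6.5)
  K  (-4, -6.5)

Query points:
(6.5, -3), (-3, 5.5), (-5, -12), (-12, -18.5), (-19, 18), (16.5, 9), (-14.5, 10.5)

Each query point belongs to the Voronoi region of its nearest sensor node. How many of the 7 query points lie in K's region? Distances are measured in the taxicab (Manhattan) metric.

(6.5, -3) — d to each: G:24, H:21.5, J:17.5, K:14 → nearest is K
(-3, 5.5) — d to each: G:42, H:39.5, J:2.5, K:13 → nearest is J
(-5, -12) — d to each: G:26.5, H:25, J:22, K:6.5 → nearest is K
(-12, -18.5) — d to each: G:33, H:38.5, J:35.5, K:20 → nearest is K
(-19, 18) — d to each: G:70.5, H:68, J:29, K:39.5 → nearest is J
(16.5, 9) — d to each: G:26, H:23.5, J:20.5, K:36 → nearest is J
(-14.5, 10.5) — d to each: G:58.5, H:56, J:17, K:27.5 → nearest is J
3 of the 7 points have K as nearest.

3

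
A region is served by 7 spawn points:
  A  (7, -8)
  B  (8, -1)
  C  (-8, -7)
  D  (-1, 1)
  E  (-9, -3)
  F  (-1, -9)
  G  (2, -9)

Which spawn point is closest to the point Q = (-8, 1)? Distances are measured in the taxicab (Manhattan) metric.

E

d(Q,A) = 15 + 9 = 24
d(Q,B) = 16 + 2 = 18
d(Q,C) = 0 + 8 = 8
d(Q,D) = 7 + 0 = 7
d(Q,E) = 1 + 4 = 5
d(Q,F) = 7 + 10 = 17
d(Q,G) = 10 + 10 = 20
Minimum is at E.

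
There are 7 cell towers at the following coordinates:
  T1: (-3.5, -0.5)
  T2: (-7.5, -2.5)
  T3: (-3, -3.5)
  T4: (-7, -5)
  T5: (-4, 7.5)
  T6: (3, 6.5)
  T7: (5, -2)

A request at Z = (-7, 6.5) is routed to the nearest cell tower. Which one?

Squared Euclidean distances:
|ZT1|² = (-7−(-3.5))² + (6.5−(-0.5))² = 12.25 + 49 = 61.25
|ZT2|² = (-7−(-7.5))² + (6.5−(-2.5))² = 0.25 + 81 = 81.25
|ZT3|² = (-7−(-3))² + (6.5−(-3.5))² = 16 + 100 = 116
|ZT4|² = (-7−(-7))² + (6.5−(-5))² = 0 + 132.25 = 132.25
|ZT5|² = (-7−(-4))² + (6.5−7.5)² = 9 + 1 = 10
|ZT6|² = (-7−3)² + (6.5−6.5)² = 100 + 0 = 100
|ZT7|² = (-7−5)² + (6.5−(-2))² = 144 + 72.25 = 216.25
T5 is nearest.

T5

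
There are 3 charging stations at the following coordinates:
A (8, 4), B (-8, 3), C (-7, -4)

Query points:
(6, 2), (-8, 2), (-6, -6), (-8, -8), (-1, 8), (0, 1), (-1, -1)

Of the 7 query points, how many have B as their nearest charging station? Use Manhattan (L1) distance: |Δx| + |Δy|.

3

(6, 2) — d to each: A:4, B:15, C:19 → nearest is A
(-8, 2) — d to each: A:18, B:1, C:7 → nearest is B
(-6, -6) — d to each: A:24, B:11, C:3 → nearest is C
(-8, -8) — d to each: A:28, B:11, C:5 → nearest is C
(-1, 8) — d to each: A:13, B:12, C:18 → nearest is B
(0, 1) — d to each: A:11, B:10, C:12 → nearest is B
(-1, -1) — d to each: A:14, B:11, C:9 → nearest is C
3 of the 7 points have B as nearest.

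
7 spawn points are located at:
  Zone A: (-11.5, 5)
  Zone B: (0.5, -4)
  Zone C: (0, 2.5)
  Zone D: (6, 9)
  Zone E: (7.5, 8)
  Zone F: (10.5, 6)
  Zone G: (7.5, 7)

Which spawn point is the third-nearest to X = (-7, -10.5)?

Squared Euclidean distances:
d²(X, Zone A) = (-7−(-11.5))² + (-10.5−5)² = 20.25 + 240.25 = 260.5
d²(X, Zone B) = (-7−0.5)² + (-10.5−(-4))² = 56.25 + 42.25 = 98.5
d²(X, Zone C) = (-7−0)² + (-10.5−2.5)² = 49 + 169 = 218
d²(X, Zone D) = (-7−6)² + (-10.5−9)² = 169 + 380.25 = 549.25
d²(X, Zone E) = (-7−7.5)² + (-10.5−8)² = 210.25 + 342.25 = 552.5
d²(X, Zone F) = (-7−10.5)² + (-10.5−6)² = 306.25 + 272.25 = 578.5
d²(X, Zone G) = (-7−7.5)² + (-10.5−7)² = 210.25 + 306.25 = 516.5
Sorted ascending: Zone B, Zone C, Zone A, Zone G, … — the third-nearest is Zone A.

Zone A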